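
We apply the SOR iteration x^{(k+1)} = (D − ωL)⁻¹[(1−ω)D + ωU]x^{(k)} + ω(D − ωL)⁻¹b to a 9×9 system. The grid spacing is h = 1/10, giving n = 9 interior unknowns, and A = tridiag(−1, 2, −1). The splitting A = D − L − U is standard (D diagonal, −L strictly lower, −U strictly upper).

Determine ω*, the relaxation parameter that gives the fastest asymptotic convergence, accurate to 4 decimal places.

With n=9, ρ(Jacobi) = cos(π/10) = 0.9511.
root = sin(π/10) = 0.30902  (since 1−cos² = sin²).
ω* = 2/(1 + 0.30902) = 2/1.30902 = 1.5279.
and ρ(B_{ω*}) = 1.5279 − 1 = 0.5279.

ω* = 1.5279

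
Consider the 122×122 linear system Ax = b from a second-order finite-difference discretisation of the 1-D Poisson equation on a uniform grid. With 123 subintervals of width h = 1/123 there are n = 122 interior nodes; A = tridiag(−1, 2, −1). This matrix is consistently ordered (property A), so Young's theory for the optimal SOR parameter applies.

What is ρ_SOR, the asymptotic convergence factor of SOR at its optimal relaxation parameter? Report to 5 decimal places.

ρ_SOR = 0.95019

n=122: λ(B_J) = 1 − λ(A)/2 = cos(kπ/123); k=1 gives ρ_J = 0.99967.
root = sin(π/123) = 0.025539  (since 1−cos² = sin²).
ω* = 2/(1+0.025539) = 1.95019
At ω = 1.95019 every |λ(B_ω)| = ω−1, so ρ_SOR = 0.95019.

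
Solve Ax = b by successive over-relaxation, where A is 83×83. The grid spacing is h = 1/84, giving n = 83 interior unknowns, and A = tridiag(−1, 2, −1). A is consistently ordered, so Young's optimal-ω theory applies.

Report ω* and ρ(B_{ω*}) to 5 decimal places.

½·tridiag(1,0,1) at n=83: λ_k = cos(kπ/84); max |λ| at k=1 ⇒ ρ_J = cos(π/84) ≈ 0.99930.
1 − cos²(π/84) = sin²(π/84) ⇒ √(1−ρ_J²) = sin(π/84) = 0.037391.
So ω* = 2/1.037391 = 1.92791 (Young).
[ρ_SOR] ω* − 1 = 0.92791.

ω* = 1.92791, ρ_SOR = 0.92791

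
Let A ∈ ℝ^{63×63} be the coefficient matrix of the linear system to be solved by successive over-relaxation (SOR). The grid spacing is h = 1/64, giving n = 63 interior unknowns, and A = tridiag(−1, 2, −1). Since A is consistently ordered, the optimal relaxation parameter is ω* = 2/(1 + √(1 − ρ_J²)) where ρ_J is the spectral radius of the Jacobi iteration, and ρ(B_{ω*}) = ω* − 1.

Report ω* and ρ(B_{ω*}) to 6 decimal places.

n=63: λ(B_J) = 1 − λ(A)/2 = cos(kπ/64); k=1 gives ρ_J = 0.998795.
1 − cos²(π/64) = sin²(π/64) ⇒ √(1−ρ_J²) = sin(π/64) = 0.0490677.
Then 2/(1+√(1−ρ_J²)) = 2/(1+0.0490677); ω* = 2/1.0490677 = 1.906455.
Hence ρ(B_{ω*}) = 1.906455 − 1 = 0.906455.

ω* = 1.906455, ρ_SOR = 0.906455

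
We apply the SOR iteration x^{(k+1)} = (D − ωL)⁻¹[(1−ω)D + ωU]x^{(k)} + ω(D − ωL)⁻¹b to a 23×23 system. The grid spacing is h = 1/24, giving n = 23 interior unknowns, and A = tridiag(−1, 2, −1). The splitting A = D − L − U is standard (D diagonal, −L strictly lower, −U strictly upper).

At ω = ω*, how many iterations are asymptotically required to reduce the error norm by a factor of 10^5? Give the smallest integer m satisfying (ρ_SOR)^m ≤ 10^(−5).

With n=23, ρ(Jacobi) = cos(π/24) = 0.9914449.
√(1−ρ_J²) = |sin(π/24)| = 0.1305262
ω* = 2 / (1 + 0.1305262) = 2 / 1.1305262 ≈ 1.7690877.
and ρ(B_{ω*}) = 1.7690877 − 1 = 0.7690877.
5·ln10 = 11.5129; −ln(0.7690877) = 0.26255; m = ⌈11.5129/0.26255⌉ = ⌈43.850⌉ = 44.

m = 44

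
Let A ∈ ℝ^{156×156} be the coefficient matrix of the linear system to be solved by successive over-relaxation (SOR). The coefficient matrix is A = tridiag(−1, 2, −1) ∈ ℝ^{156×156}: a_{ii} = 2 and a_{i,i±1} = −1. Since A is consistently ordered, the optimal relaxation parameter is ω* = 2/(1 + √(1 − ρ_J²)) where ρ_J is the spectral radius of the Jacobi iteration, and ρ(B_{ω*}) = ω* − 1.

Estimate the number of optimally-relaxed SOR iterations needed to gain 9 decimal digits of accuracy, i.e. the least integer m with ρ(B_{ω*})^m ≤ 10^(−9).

m = 518

spectrum of D⁻¹(L+U) = {cos(kπ/157) : 1≤k≤156}; ρ_J = cos(π/157) = 0.9997998.
root = sin(π/157) = 0.0200088  (since 1−cos² = sin²).
Then 2/(1+√(1−ρ_J²)) = 2/(1+0.0200088); ω* = 2/1.0200088 = 1.9607674.
[ρ_SOR] ω* − 1 = 0.9607674.
m ≥ 9·ln10 / (−ln 0.9607674) = 517.786; smallest integer m = 518.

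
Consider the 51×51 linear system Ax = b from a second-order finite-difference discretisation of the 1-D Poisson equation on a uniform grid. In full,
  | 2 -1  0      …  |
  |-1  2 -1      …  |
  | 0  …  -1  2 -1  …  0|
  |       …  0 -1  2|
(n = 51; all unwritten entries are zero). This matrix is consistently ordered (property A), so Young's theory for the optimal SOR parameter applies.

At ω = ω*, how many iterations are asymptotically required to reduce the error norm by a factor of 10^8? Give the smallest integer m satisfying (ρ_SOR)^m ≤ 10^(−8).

m = 153

n=51: λ(B_J) = 1 − λ(A)/2 = cos(kπ/52); k=1 gives ρ_J = 0.9981756.
√(1−ρ_J²) simplifies to sin(π/52) = 0.0603785.
[ω*] 2 ÷ (1 + 0.0603785) = 2 ÷ 1.0603785 = 1.8861190.
and ρ(B_{ω*}) = 1.8861190 − 1 = 0.8861190.
8·ln10 = 18.4207; −ln(0.8861190) = 0.120904; m = ⌈18.4207/0.120904⌉ = ⌈152.358⌉ = 153.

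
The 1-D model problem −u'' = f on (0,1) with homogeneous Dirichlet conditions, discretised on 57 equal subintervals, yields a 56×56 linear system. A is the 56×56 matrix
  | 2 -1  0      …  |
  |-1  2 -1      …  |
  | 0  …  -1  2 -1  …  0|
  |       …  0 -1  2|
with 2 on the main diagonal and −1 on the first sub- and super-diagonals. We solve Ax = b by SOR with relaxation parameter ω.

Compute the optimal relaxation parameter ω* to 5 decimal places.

ω* = 1.89558

With n=56, ρ(Jacobi) = cos(π/57) = 0.99848.
root = sin(π/57) = 0.055088  (since 1−cos² = sin²).
Then 2/(1+√(1−ρ_J²)) = 2/(1+0.055088); ω* = 2/1.055088 = 1.89558.
At ω = 1.89558 every |λ(B_ω)| = ω−1, so ρ_SOR = 0.89558.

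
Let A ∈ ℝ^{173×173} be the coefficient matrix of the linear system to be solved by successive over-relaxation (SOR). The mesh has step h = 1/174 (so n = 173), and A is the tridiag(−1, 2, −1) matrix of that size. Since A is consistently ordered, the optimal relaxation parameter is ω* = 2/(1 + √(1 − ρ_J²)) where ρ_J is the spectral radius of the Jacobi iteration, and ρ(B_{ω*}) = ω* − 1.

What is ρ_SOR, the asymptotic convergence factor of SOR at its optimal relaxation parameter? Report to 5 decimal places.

ρ_SOR = 0.96453

With n=173, ρ(Jacobi) = cos(π/174) = 0.99984.
√(1 − cos²(π/174)) = sin(π/174) ≈ 0.018054.
Then 2/(1+√(1−ρ_J²)) = 2/(1+0.018054); ω* = 2/1.018054 = 1.96453.
and ρ(B_{ω*}) = 1.96453 − 1 = 0.96453.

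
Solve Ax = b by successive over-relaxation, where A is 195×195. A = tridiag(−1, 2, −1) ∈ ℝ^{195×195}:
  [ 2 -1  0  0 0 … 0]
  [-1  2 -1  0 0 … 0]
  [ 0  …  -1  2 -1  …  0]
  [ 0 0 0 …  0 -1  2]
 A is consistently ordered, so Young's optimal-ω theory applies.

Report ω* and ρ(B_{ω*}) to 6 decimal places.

ω* = 1.968450, ρ_SOR = 0.968450

ρ_J = max_k |cos(kπ/196)| = cos(π/196) = 0.999872
√(1−ρ_J²) simplifies to sin(π/196) = 0.0160278.
ω* = 2 / (1 + 0.0160278) = 2 / 1.0160278 ≈ 1.968450.
At ω = 1.968450 every |λ(B_ω)| = ω−1, so ρ_SOR = 0.968450.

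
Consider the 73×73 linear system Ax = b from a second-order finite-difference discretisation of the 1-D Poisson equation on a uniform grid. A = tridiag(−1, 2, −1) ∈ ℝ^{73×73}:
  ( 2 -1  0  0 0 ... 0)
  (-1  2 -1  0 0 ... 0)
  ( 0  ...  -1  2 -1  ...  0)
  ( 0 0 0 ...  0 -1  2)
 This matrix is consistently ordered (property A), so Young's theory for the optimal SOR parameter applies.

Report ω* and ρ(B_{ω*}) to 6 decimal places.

ω* = 1.918573, ρ_SOR = 0.918573

With n=73, ρ(Jacobi) = cos(π/74) = 0.999099.
root = sin(π/74) = 0.0424412  (since 1−cos² = sin²).
ω* = 2/(1+0.0424412) = 1.918573
and ρ(B_{ω*}) = 1.918573 − 1 = 0.918573.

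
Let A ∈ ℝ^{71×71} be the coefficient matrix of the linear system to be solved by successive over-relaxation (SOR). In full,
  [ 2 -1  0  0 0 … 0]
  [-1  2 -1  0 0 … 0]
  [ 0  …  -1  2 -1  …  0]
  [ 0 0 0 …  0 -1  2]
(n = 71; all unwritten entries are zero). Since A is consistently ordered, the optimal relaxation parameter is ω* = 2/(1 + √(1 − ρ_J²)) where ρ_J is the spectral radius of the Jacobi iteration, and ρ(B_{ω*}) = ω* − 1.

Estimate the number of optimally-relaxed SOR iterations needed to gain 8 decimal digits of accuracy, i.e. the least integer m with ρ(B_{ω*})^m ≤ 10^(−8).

m = 212

B_J for the 71×71 system has eigenvalues cos(kπ/72); ρ_J = cos(π/72) = 0.9990482.
1 − cos²(π/72) = sin²(π/72) ⇒ √(1−ρ_J²) = sin(π/72) = 0.0436194.
ω* = 2 / (1 + 0.0436194) = 2 / 1.0436194 ≈ 1.9164075.
[ρ_SOR] ω* − 1 = 0.9164075.
(0.9164075)^m ≤ 10^{−8}  ⇒  m·ln(0.9164075) ≤ −8·ln10  ⇒  m ≥ 211.019  ⇒  m = 212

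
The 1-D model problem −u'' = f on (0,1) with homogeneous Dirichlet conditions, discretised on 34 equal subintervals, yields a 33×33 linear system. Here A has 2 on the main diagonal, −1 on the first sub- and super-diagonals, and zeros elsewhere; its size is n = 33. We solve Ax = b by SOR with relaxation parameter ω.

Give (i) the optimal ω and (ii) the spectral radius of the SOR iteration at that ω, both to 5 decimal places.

n=33: λ(B_J) = 1 − λ(A)/2 = cos(kπ/34); k=1 gives ρ_J = 0.99573.
1 − cos²(π/34) = sin²(π/34) ⇒ √(1−ρ_J²) = sin(π/34) = 0.092268.
Young: ω* = 2/(1+√(1−ρ_J²)) = 2/(1+0.092268) = 2/1.092268 = 1.83105.
Hence ρ(B_{ω*}) = 1.83105 − 1 = 0.83105.

ω* = 1.83105, ρ_SOR = 0.83105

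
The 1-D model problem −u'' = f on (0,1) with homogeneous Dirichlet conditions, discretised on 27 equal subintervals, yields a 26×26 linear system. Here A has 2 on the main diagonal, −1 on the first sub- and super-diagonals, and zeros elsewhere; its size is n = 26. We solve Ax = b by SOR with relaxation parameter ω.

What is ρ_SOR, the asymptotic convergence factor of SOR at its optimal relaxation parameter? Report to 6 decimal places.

[ρ_J] n=26: ρ(B_J) = cos(π/(n+1)) = cos(π/27) = 0.993238.
√(1−ρ_J²) = |sin(π/27)| = 0.1160929
[ω*] 2 ÷ (1 + 0.1160929) = 2 ÷ 1.1160929 = 1.791966.
ρ_SOR = ω* − 1 ≈ 0.791966.

ρ_SOR = 0.791966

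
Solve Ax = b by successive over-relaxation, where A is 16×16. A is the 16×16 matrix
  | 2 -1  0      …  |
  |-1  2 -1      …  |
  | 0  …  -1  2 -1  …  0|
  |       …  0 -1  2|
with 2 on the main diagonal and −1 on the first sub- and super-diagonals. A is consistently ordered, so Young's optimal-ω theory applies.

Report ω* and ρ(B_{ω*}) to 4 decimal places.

spectrum of D⁻¹(L+U) = {cos(kπ/17) : 1≤k≤16}; ρ_J = cos(π/17) = 0.9830.
√(1−ρ_J²) simplifies to sin(π/17) = 0.18375.
Then 2/(1+√(1−ρ_J²)) = 2/(1+0.18375); ω* = 2/1.18375 = 1.6895.
At ω = 1.6895 every |λ(B_ω)| = ω−1, so ρ_SOR = 0.6895.

ω* = 1.6895, ρ_SOR = 0.6895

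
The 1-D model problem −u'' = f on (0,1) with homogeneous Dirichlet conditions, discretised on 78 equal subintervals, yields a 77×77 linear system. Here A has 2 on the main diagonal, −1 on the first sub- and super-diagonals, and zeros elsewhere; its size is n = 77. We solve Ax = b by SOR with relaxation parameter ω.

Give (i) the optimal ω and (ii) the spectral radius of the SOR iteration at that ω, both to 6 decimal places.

ω* = 1.922585, ρ_SOR = 0.922585

B_J for the 77×77 system has eigenvalues cos(kπ/78); ρ_J = cos(π/78) = 0.999189.
√(1−ρ_J²) simplifies to sin(π/78) = 0.0402659.
ω* = 2 / (1 + 0.0402659) = 2 / 1.0402659 ≈ 1.922585.
At ω = 1.922585 every |λ(B_ω)| = ω−1, so ρ_SOR = 0.922585.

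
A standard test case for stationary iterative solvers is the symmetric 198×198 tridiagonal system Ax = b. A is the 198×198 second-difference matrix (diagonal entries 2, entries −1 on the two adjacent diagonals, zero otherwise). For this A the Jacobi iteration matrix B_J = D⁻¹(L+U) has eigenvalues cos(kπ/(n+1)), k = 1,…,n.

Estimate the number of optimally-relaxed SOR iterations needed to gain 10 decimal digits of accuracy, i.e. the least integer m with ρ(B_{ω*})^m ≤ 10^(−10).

m = 730

n=198: λ(B_J) = 1 − λ(A)/2 = cos(kπ/199); k=1 gives ρ_J = 0.9998754.
√(1−ρ_J²) = |sin(π/199)| = 0.0157862
ω* = 2 / (1 + 0.0157862) = 2 / 1.0157862 ≈ 1.9689183.
and ρ(B_{ω*}) = 1.9689183 − 1 = 0.9689183.
For 10 digits: m = 10·ln10 / (−ln 0.9689183) = 23.0259/0.031575 = 729.245; round up → m = 730.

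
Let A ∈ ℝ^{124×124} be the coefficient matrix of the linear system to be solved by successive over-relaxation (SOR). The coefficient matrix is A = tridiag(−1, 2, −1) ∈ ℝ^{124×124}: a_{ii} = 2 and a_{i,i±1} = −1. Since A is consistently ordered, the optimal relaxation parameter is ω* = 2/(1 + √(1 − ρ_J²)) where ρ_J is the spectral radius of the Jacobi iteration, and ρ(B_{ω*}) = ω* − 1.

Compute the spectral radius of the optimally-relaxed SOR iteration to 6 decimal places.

ρ_SOR = 0.950972

B_J for the 124×124 system has eigenvalues cos(kπ/125); ρ_J = cos(π/125) = 0.999684.
1 − cos²(π/125) = sin²(π/125) ⇒ √(1−ρ_J²) = sin(π/125) = 0.0251301.
Then 2/(1+√(1−ρ_J²)) = 2/(1+0.0251301); ω* = 2/1.0251301 = 1.950972.
ρ_SOR = ω* − 1 ≈ 0.950972.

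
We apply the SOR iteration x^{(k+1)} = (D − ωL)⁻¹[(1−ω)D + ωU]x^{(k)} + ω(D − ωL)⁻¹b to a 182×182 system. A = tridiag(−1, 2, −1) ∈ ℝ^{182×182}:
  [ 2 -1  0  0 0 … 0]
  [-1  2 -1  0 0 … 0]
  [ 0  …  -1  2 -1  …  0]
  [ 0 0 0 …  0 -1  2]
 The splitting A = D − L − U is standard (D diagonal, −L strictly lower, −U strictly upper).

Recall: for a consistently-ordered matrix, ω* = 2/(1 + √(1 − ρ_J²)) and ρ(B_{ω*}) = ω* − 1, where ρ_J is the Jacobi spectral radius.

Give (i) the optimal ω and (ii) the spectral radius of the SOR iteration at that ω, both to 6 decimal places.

½·tridiag(1,0,1) at n=182: λ_k = cos(kπ/183); max |λ| at k=1 ⇒ ρ_J = cos(π/183) ≈ 0.999853.
√(1 − cos²(π/183)) = sin(π/183) ≈ 0.0171663.
So ω* = 2/1.0171663 = 1.966247 (Young).
Hence ρ(B_{ω*}) = 1.966247 − 1 = 0.966247.

ω* = 1.966247, ρ_SOR = 0.966247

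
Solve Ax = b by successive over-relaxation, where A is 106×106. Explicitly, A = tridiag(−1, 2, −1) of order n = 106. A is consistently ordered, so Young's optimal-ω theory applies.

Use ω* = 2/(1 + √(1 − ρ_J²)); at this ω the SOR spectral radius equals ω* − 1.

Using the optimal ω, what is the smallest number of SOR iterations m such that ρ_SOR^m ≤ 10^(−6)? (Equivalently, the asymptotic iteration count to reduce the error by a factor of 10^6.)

m = 236

½·tridiag(1,0,1) at n=106: λ_k = cos(kπ/107); max |λ| at k=1 ⇒ ρ_J = cos(π/107) ≈ 0.9995690.
√(1−ρ_J²) = |sin(π/107)| = 0.0293565
ω* = 2 / (1 + 0.0293565) = 2 / 1.0293565 ≈ 1.9429615.
ρ(B_{ω*}) = ω*−1 = 0.9429615
Need (0.9429615)^m ≤ 10^(−6): m ≥ 6·ln10/|ln 0.9429615| = 13.8155/0.0587298 = 235.238 ⇒ m = 236.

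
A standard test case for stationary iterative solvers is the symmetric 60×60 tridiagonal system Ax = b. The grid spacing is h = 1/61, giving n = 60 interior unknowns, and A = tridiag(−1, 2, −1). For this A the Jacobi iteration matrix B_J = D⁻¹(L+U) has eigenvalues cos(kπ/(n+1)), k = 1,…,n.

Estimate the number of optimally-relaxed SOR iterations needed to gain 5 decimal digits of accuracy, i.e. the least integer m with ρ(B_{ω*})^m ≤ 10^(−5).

m = 112

ρ_J = max_k |cos(kπ/61)| = cos(π/61) = 0.9986741
root = sin(π/61) = 0.0514788  (since 1−cos² = sin²).
ω* = 2/(1+0.0514788) = 1.9020830
ρ_SOR = ω* − 1 ≈ 0.9020830.
m ≥ 5·ln10 / (−ln 0.9020830) = 111.723; smallest integer m = 112.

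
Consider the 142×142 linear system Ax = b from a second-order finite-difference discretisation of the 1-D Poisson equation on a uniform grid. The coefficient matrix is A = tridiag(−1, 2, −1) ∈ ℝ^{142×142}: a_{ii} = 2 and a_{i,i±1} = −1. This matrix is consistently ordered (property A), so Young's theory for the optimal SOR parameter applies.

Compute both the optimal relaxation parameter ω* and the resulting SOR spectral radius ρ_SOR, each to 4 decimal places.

ω* = 1.9570, ρ_SOR = 0.9570

½·tridiag(1,0,1) at n=142: λ_k = cos(kπ/143); max |λ| at k=1 ⇒ ρ_J = cos(π/143) ≈ 0.9998.
root = sin(π/143) = 0.02197  (since 1−cos² = sin²).
Young: ω* = 2/(1+√(1−ρ_J²)) = 2/(1+0.02197) = 2/1.02197 = 1.9570.
[ρ_SOR] ω* − 1 = 0.9570.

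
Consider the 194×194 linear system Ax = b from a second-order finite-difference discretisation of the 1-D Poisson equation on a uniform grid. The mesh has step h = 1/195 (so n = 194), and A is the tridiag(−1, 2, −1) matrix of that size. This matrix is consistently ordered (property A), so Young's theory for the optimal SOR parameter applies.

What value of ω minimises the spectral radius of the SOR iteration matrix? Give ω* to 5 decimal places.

n=194: λ(B_J) = 1 − λ(A)/2 = cos(kπ/195); k=1 gives ρ_J = 0.99987.
√(1−ρ_J²) simplifies to sin(π/195) = 0.016110.
Then 2/(1+√(1−ρ_J²)) = 2/(1+0.016110); ω* = 2/1.016110 = 1.96829.
ρ_SOR = ω* − 1 = 1.96829 − 1 = 0.96829.

ω* = 1.96829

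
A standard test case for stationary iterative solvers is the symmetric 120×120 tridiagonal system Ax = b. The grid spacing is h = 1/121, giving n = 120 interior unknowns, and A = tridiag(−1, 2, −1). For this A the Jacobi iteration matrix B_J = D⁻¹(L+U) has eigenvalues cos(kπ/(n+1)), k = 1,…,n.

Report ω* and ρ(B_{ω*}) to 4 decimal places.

ρ_J = max_k |cos(kπ/121)| = cos(π/121) = 0.9997
√(1−ρ_J²) = |sin(π/121)| = 0.02596
Then 2/(1+√(1−ρ_J²)) = 2/(1+0.02596); ω* = 2/1.02596 = 1.9494.
At ω = 1.9494 every |λ(B_ω)| = ω−1, so ρ_SOR = 0.9494.

ω* = 1.9494, ρ_SOR = 0.9494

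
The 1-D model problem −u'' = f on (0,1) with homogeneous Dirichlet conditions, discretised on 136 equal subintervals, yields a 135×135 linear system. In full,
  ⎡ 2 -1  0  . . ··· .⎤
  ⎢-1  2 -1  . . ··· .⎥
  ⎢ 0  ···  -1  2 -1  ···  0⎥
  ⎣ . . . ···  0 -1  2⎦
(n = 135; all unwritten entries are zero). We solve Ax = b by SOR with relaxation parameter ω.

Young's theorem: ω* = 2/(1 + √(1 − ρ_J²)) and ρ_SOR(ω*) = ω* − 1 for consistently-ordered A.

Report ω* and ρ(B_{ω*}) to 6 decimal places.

ω* = 1.954847, ρ_SOR = 0.954847

[ρ_J] n=135: ρ(B_J) = cos(π/(n+1)) = cos(π/136) = 0.999733.
root = sin(π/136) = 0.0230979  (since 1−cos² = sin²).
Then 2/(1+√(1−ρ_J²)) = 2/(1+0.0230979); ω* = 2/1.0230979 = 1.954847.
and ρ(B_{ω*}) = 1.954847 − 1 = 0.954847.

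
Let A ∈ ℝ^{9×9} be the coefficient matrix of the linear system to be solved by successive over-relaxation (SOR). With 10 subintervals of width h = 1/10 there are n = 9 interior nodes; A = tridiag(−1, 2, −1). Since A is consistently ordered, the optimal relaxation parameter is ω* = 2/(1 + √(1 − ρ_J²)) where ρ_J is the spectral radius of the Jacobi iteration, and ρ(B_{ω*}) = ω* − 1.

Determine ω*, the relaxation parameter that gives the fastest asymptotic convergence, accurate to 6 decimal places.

ω* = 1.527864

spectrum of D⁻¹(L+U) = {cos(kπ/10) : 1≤k≤9}; ρ_J = cos(π/10) = 0.951057.
√(1 − cos²(π/10)) = sin(π/10) ≈ 0.3090170.
Then 2/(1+√(1−ρ_J²)) = 2/(1+0.3090170); ω* = 2/1.3090170 = 1.527864.
Hence ρ(B_{ω*}) = 1.527864 − 1 = 0.527864.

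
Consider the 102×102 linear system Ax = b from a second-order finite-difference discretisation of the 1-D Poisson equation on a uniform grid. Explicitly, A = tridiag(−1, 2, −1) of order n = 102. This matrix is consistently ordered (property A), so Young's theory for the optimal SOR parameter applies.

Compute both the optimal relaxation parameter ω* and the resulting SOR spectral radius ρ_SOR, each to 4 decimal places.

ω* = 1.9408, ρ_SOR = 0.9408

n=102: λ(B_J) = 1 − λ(A)/2 = cos(kπ/103); k=1 gives ρ_J = 0.9995.
root = sin(π/103) = 0.03050  (since 1−cos² = sin²).
Young: ω* = 2/(1+√(1−ρ_J²)) = 2/(1+0.03050) = 2/1.03050 = 1.9408.
ρ_SOR = ω* − 1 = 1.9408 − 1 = 0.9408.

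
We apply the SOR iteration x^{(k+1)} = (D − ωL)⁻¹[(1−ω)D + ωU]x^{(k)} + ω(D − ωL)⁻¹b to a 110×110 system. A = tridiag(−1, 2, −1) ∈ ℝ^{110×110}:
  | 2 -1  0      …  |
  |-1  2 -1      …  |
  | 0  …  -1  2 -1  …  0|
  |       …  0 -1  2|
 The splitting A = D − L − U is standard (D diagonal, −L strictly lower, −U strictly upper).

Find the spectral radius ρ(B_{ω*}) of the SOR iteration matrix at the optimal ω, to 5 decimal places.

With n=110, ρ(Jacobi) = cos(π/111) = 0.99960.
√(1 − cos²(π/111)) = sin(π/111) ≈ 0.028299.
ω* = 2 / (1 + 0.028299) = 2 / 1.028299 ≈ 1.94496.
ρ_SOR = ω* − 1 ≈ 0.94496.

ρ_SOR = 0.94496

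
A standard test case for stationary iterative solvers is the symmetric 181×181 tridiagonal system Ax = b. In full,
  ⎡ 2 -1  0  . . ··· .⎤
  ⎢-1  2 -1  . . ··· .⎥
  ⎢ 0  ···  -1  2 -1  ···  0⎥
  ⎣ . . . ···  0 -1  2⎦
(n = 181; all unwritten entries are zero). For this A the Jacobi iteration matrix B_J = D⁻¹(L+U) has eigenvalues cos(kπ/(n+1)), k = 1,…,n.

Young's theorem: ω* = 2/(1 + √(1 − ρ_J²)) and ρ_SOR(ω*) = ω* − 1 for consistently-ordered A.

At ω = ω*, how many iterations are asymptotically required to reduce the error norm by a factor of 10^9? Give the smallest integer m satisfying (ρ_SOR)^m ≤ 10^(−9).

spectrum of D⁻¹(L+U) = {cos(kπ/182) : 1≤k≤181}; ρ_J = cos(π/182) = 0.9998510.
root = sin(π/182) = 0.0172606  (since 1−cos² = sin²).
ω* = 2/(1 + 0.0172606) = 2/1.0172606 = 1.9660645.
Hence ρ(B_{ω*}) = 1.9660645 − 1 = 0.9660645.
m ≥ 9·ln10 / (−ln 0.9660645) = 600.246; smallest integer m = 601.

m = 601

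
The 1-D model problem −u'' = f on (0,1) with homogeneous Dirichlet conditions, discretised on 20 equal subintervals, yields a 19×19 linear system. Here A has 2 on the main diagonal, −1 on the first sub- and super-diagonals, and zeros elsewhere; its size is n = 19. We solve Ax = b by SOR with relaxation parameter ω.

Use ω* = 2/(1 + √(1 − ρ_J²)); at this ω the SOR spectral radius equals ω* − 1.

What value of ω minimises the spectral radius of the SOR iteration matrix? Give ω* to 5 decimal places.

ω* = 1.72945

B_J for the 19×19 system has eigenvalues cos(kπ/20); ρ_J = cos(π/20) = 0.98769.
1 − cos²(π/20) = sin²(π/20) ⇒ √(1−ρ_J²) = sin(π/20) = 0.156434.
ω* = 2 / (1 + 0.156434) = 2 / 1.156434 ≈ 1.72945.
ρ(B_{ω*}) = ω*−1 = 0.72945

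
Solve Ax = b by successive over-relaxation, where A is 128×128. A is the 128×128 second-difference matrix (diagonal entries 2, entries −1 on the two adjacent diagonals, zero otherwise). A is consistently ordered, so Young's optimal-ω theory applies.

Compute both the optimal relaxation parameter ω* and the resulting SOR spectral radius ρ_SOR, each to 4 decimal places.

ω* = 1.9525, ρ_SOR = 0.9525

[ρ_J] n=128: ρ(B_J) = cos(π/(n+1)) = cos(π/129) = 0.9997.
1 − cos²(π/129) = sin²(π/129) ⇒ √(1−ρ_J²) = sin(π/129) = 0.02435.
[ω*] 2 ÷ (1 + 0.02435) = 2 ÷ 1.02435 = 1.9525.
ρ_SOR = ω* − 1 ≈ 0.9525.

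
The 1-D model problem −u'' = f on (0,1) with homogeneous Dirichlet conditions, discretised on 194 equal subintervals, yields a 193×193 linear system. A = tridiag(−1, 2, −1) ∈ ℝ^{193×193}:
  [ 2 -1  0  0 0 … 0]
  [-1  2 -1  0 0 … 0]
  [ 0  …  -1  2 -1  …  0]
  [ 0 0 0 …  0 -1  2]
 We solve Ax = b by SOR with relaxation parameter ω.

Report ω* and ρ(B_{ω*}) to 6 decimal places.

B_J for the 193×193 system has eigenvalues cos(kπ/194); ρ_J = cos(π/194) = 0.999869.
√(1 − cos²(π/194)) = sin(π/194) ≈ 0.0161931.
So ω* = 2/1.0161931 = 1.968130 (Young).
Hence ρ(B_{ω*}) = 1.968130 − 1 = 0.968130.

ω* = 1.968130, ρ_SOR = 0.968130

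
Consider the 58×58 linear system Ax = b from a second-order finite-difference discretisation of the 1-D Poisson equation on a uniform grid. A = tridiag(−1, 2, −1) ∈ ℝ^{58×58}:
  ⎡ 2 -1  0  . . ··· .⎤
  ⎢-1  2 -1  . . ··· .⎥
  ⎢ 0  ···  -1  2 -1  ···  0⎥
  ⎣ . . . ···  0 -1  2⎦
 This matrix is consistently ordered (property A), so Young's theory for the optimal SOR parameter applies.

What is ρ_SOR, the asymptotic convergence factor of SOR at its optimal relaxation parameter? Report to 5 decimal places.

ρ_SOR = 0.89893

½·tridiag(1,0,1) at n=58: λ_k = cos(kπ/59); max |λ| at k=1 ⇒ ρ_J = cos(π/59) ≈ 0.99858.
root = sin(π/59) = 0.053222  (since 1−cos² = sin²).
[ω*] 2 ÷ (1 + 0.053222) = 2 ÷ 1.053222 = 1.89893.
ρ_SOR = ω* − 1 = 1.89893 − 1 = 0.89893.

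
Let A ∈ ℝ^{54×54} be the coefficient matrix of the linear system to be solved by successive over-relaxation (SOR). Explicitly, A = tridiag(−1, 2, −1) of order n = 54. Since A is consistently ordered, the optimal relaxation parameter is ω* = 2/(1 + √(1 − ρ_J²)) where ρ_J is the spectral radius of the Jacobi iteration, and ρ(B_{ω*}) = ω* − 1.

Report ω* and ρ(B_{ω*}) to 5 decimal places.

ω* = 1.89199, ρ_SOR = 0.89199

n=54: λ(B_J) = 1 − λ(A)/2 = cos(kπ/55); k=1 gives ρ_J = 0.99837.
1 − cos²(π/55) = sin²(π/55) ⇒ √(1−ρ_J²) = sin(π/55) = 0.057089.
ω* = 2 / (1 + 0.057089) = 2 / 1.057089 ≈ 1.89199.
ρ_SOR = ω* − 1 = 1.89199 − 1 = 0.89199.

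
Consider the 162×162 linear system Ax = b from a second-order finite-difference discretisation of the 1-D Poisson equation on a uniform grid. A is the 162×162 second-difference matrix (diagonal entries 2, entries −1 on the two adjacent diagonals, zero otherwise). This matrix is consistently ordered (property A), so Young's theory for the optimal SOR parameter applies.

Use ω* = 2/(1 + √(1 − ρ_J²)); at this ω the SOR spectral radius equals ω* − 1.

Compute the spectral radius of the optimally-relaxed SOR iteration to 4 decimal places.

ρ_SOR = 0.9622

spectrum of D⁻¹(L+U) = {cos(kπ/163) : 1≤k≤162}; ρ_J = cos(π/163) = 0.9998.
√(1 − cos²(π/163)) = sin(π/163) ≈ 0.01927.
Then 2/(1+√(1−ρ_J²)) = 2/(1+0.01927); ω* = 2/1.01927 = 1.9622.
and ρ(B_{ω*}) = 1.9622 − 1 = 0.9622.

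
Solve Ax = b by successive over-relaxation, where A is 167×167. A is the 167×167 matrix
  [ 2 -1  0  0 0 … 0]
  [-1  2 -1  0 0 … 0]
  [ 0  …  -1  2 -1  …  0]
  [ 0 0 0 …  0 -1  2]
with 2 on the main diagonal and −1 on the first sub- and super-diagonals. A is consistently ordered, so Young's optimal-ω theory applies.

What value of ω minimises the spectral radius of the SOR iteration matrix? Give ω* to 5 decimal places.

ω* = 1.96329

With n=167, ρ(Jacobi) = cos(π/168) = 0.99983.
√(1−ρ_J²) simplifies to sin(π/168) = 0.018699.
ω* = 2 / (1 + 0.018699) = 2 / 1.018699 ≈ 1.96329.
ρ_SOR = ω* − 1 ≈ 0.96329.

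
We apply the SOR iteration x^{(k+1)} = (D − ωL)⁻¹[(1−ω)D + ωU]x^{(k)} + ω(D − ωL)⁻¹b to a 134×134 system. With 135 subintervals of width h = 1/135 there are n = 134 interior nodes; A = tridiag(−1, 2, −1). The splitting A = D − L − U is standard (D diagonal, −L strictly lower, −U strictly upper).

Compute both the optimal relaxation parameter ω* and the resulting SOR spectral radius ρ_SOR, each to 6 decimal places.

ω* = 1.954520, ρ_SOR = 0.954520

[ρ_J] n=134: ρ(B_J) = cos(π/(n+1)) = cos(π/135) = 0.999729.
√(1−ρ_J²) simplifies to sin(π/135) = 0.0232690.
Young: ω* = 2/(1+√(1−ρ_J²)) = 2/(1+0.0232690) = 2/1.0232690 = 1.954520.
ρ(B_{ω*}) = ω*−1 = 0.954520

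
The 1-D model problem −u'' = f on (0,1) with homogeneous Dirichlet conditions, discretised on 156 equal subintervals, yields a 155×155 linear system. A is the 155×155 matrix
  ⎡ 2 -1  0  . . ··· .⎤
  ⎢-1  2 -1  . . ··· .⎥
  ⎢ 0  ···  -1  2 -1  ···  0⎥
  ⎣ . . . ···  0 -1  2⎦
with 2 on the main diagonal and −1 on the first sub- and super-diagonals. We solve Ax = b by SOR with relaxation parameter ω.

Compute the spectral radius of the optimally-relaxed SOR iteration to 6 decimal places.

ρ_SOR = 0.960521

With n=155, ρ(Jacobi) = cos(π/156) = 0.999797.
1 − cos²(π/156) = sin²(π/156) ⇒ √(1−ρ_J²) = sin(π/156) = 0.0201371.
[ω*] 2 ÷ (1 + 0.0201371) = 2 ÷ 1.0201371 = 1.960521.
At ω = 1.960521 every |λ(B_ω)| = ω−1, so ρ_SOR = 0.960521.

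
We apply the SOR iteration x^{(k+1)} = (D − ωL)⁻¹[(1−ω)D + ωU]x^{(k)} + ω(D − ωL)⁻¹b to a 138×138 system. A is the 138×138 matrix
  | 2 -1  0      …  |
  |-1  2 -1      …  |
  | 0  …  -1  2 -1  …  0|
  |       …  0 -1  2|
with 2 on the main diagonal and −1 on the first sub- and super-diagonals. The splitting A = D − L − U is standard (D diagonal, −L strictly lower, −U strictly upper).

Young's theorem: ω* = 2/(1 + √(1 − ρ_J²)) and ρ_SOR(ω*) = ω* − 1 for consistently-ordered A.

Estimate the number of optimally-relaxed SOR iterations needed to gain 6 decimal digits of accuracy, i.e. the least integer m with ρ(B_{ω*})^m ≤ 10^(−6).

m = 306

½·tridiag(1,0,1) at n=138: λ_k = cos(kπ/139); max |λ| at k=1 ⇒ ρ_J = cos(π/139) ≈ 0.9997446.
√(1 − cos²(π/139)) = sin(π/139) ≈ 0.0225995.
ω* = 2/(1+0.0225995) = 1.9557999
[ρ_SOR] ω* − 1 = 0.9557999.
6·ln10 = 13.8155; −ln(0.9557999) = 0.0452067; m = ⌈13.8155/0.0452067⌉ = ⌈305.607⌉ = 306.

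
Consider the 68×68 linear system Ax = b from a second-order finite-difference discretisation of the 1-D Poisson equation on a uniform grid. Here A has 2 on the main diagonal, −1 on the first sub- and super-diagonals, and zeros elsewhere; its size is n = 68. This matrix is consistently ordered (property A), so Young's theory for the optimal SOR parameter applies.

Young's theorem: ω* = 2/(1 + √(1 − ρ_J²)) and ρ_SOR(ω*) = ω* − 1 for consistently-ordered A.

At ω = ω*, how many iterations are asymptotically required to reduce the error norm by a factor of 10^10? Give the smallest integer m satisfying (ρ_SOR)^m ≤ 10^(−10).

m = 253

With n=68, ρ(Jacobi) = cos(π/69) = 0.9989637.
√(1 − cos²(π/69)) = sin(π/69) ≈ 0.0455146.
ω* = 2/(1 + 0.0455146) = 2/1.0455146 = 1.9129336.
ρ(B_{ω*}) = ω*−1 = 0.9129336
10·ln10 = 23.0259; −ln(0.9129336) = 0.0910921; m = ⌈23.0259/0.0910921⌉ = ⌈252.776⌉ = 253.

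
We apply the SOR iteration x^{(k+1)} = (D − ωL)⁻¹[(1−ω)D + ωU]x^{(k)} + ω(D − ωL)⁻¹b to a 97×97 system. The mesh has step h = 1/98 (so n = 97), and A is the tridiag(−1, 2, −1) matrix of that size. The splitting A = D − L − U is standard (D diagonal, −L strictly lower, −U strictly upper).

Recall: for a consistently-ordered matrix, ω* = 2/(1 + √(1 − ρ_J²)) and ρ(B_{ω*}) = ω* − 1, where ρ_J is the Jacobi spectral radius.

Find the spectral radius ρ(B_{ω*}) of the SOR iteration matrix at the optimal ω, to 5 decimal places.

ρ_SOR = 0.93789

n=97: λ(B_J) = 1 − λ(A)/2 = cos(kπ/98); k=1 gives ρ_J = 0.99949.
√(1−ρ_J²) simplifies to sin(π/98) = 0.032052.
ω* = 2/(1+0.032052) = 1.93789
ρ(B_{ω*}) = ω*−1 = 0.93789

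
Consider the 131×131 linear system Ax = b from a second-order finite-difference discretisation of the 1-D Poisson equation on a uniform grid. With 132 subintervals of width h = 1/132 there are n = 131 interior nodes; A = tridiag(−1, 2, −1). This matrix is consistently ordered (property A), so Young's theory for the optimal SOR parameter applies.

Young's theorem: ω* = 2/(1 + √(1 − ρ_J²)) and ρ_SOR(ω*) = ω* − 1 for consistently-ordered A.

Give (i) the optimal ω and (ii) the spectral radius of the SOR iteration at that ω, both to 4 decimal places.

With n=131, ρ(Jacobi) = cos(π/132) = 0.9997.
1 − cos²(π/132) = sin²(π/132) ⇒ √(1−ρ_J²) = sin(π/132) = 0.02380.
Young: ω* = 2/(1+√(1−ρ_J²)) = 2/(1+0.02380) = 2/1.02380 = 1.9535.
At ω = 1.9535 every |λ(B_ω)| = ω−1, so ρ_SOR = 0.9535.

ω* = 1.9535, ρ_SOR = 0.9535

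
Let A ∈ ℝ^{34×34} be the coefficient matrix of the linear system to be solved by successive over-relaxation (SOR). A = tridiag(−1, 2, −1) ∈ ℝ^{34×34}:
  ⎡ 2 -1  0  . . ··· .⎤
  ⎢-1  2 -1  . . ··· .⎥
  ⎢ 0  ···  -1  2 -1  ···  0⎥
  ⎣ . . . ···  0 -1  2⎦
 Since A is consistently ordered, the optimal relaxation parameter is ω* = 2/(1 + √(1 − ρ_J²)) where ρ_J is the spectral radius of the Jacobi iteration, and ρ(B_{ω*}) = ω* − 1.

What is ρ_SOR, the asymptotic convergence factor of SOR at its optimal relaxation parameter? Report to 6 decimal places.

ρ_SOR = 0.835470

spectrum of D⁻¹(L+U) = {cos(kπ/35) : 1≤k≤34}; ρ_J = cos(π/35) = 0.995974.
√(1−ρ_J²) simplifies to sin(π/35) = 0.0896393.
Young: ω* = 2/(1+√(1−ρ_J²)) = 2/(1+0.0896393) = 2/1.0896393 = 1.835470.
ρ_SOR = ω* − 1 ≈ 0.835470.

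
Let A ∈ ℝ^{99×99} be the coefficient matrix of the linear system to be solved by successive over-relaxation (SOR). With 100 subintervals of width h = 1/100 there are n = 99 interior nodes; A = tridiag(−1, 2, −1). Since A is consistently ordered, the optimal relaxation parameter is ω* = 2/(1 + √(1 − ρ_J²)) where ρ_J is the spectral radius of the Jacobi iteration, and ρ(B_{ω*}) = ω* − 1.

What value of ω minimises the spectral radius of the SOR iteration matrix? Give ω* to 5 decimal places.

spectrum of D⁻¹(L+U) = {cos(kπ/100) : 1≤k≤99}; ρ_J = cos(π/100) = 0.99951.
√(1 − cos²(π/100)) = sin(π/100) ≈ 0.031411.
[ω*] 2 ÷ (1 + 0.031411) = 2 ÷ 1.031411 = 1.93909.
ρ_SOR = ω* − 1 ≈ 0.93909.

ω* = 1.93909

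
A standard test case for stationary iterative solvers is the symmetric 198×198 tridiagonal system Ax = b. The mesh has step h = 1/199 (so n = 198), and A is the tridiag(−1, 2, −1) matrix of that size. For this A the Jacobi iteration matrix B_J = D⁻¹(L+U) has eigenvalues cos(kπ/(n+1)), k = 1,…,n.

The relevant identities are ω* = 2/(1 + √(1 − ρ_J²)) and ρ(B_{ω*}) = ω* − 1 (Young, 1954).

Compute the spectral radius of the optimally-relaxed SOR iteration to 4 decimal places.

[ρ_J] n=198: ρ(B_J) = cos(π/(n+1)) = cos(π/199) = 0.9999.
√(1−ρ_J²) = |sin(π/199)| = 0.01579
Young: ω* = 2/(1+√(1−ρ_J²)) = 2/(1+0.01579) = 2/1.01579 = 1.9689.
ρ_SOR = ω* − 1 = 1.9689 − 1 = 0.9689.

ρ_SOR = 0.9689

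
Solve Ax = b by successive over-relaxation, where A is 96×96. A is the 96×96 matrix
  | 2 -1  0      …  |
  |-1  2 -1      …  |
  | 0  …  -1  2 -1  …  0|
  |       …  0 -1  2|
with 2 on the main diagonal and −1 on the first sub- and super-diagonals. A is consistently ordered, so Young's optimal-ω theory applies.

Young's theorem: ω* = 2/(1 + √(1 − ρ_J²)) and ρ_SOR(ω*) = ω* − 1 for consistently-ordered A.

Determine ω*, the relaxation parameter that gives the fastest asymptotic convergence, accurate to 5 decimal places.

ω* = 1.93727

spectrum of D⁻¹(L+U) = {cos(kπ/97) : 1≤k≤96}; ρ_J = cos(π/97) = 0.99948.
root = sin(π/97) = 0.032382  (since 1−cos² = sin²).
Young: ω* = 2/(1+√(1−ρ_J²)) = 2/(1+0.032382) = 2/1.032382 = 1.93727.
Hence ρ(B_{ω*}) = 1.93727 − 1 = 0.93727.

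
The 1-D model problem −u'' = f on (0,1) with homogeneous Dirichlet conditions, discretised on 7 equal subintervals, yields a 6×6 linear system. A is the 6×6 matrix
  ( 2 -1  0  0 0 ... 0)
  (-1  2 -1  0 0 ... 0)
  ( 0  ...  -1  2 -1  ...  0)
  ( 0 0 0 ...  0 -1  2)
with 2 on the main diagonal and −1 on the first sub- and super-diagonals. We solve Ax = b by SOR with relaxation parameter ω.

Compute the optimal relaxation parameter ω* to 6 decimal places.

ω* = 1.394813

[ρ_J] n=6: ρ(B_J) = cos(π/(n+1)) = cos(π/7) = 0.900969.
√(1−ρ_J²) = |sin(π/7)| = 0.4338837
ω* = 2 / (1 + 0.4338837) = 2 / 1.4338837 ≈ 1.394813.
ρ_SOR = ω* − 1 ≈ 0.394813.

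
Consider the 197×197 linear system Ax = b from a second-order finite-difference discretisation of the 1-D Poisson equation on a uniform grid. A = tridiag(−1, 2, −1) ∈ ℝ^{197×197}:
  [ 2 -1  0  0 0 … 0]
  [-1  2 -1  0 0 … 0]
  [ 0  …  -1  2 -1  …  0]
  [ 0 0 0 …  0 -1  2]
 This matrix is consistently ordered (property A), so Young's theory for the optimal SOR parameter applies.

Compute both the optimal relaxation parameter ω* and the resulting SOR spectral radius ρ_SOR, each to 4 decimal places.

ω* = 1.9688, ρ_SOR = 0.9688

With n=197, ρ(Jacobi) = cos(π/198) = 0.9999.
root = sin(π/198) = 0.01587  (since 1−cos² = sin²).
ω* = 2 / (1 + 0.01587) = 2 / 1.01587 ≈ 1.9688.
ρ(B_{ω*}) = ω*−1 = 0.9688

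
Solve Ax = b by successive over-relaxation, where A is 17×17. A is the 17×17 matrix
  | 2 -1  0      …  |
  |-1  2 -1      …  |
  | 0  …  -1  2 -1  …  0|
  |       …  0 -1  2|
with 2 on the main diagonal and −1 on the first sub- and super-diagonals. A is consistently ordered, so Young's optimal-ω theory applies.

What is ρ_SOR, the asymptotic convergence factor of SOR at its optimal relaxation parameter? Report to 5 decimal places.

ρ_SOR = 0.70409

ρ_J = max_k |cos(kπ/18)| = cos(π/18) = 0.98481
√(1−ρ_J²) = |sin(π/18)| = 0.173648
ω* = 2/(1 + 0.173648) = 2/1.173648 = 1.70409.
and ρ(B_{ω*}) = 1.70409 − 1 = 0.70409.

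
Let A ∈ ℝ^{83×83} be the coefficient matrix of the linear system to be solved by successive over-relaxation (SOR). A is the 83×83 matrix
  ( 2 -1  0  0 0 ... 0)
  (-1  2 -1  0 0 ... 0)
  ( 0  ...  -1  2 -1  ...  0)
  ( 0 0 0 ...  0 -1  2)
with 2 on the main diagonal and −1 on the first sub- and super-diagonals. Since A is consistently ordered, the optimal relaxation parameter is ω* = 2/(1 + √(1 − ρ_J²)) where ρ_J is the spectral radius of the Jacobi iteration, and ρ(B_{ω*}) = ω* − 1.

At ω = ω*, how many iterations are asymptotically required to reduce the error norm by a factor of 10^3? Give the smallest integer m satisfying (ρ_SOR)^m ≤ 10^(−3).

ρ_J = max_k |cos(kπ/84)| = cos(π/84) = 0.9993007
√(1−ρ_J²) = |sin(π/84)| = 0.0373912
Then 2/(1+√(1−ρ_J²)) = 2/(1+0.0373912); ω* = 2/1.0373912 = 1.9279130.
ρ_SOR = ω* − 1 ≈ 0.9279130.
Need (0.9279130)^m ≤ 10^(−3): m ≥ 3·ln10/|ln 0.9279130| = 6.90776/0.0748173 = 92.328 ⇒ m = 93.

m = 93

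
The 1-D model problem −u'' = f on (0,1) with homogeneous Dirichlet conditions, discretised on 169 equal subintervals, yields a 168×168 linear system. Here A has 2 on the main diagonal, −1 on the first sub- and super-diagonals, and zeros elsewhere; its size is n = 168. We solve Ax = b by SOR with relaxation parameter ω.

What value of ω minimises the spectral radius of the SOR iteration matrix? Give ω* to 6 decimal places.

ω* = 1.963502

½·tridiag(1,0,1) at n=168: λ_k = cos(kπ/169); max |λ| at k=1 ⇒ ρ_J = cos(π/169) ≈ 0.999827.
√(1−ρ_J²) = |sin(π/169)| = 0.0185882
ω* = 2 / (1 + 0.0185882) = 2 / 1.0185882 ≈ 1.963502.
ρ_SOR = ω* − 1 = 1.963502 − 1 = 0.963502.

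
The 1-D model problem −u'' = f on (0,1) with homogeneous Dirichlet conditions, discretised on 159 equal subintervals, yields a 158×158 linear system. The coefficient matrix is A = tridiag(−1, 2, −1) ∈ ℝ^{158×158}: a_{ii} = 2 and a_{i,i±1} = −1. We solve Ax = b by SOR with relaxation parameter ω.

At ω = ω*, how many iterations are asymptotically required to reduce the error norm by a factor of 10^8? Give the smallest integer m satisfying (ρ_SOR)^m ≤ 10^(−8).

With n=158, ρ(Jacobi) = cos(π/159) = 0.9998048.
1 − cos²(π/159) = sin²(π/159) ⇒ √(1−ρ_J²) = sin(π/159) = 0.0197572.
ω* = 2/(1+0.0197572) = 1.9612512
[ρ_SOR] ω* − 1 = 0.9612512.
8·ln10 = 18.4207; −ln(0.9612512) = 0.0395195; m = ⌈18.4207/0.0395195⌉ = ⌈466.117⌉ = 467.

m = 467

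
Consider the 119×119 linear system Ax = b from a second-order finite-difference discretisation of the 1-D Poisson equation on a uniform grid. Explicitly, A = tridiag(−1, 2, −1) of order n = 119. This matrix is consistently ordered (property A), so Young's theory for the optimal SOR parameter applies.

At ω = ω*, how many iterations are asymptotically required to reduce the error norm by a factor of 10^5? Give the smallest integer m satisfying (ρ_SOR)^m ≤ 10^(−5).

m = 220

[ρ_J] n=119: ρ(B_J) = cos(π/(n+1)) = cos(π/120) = 0.9996573.
√(1−ρ_J²) simplifies to sin(π/120) = 0.0261769.
ω* = 2/(1 + 0.0261769) = 2/1.0261769 = 1.9489817.
ρ_SOR = ω* − 1 = 1.9489817 − 1 = 0.9489817.
Need (0.9489817)^m ≤ 10^(−5): m ≥ 5·ln10/|ln 0.9489817| = 11.5129/0.0523658 = 219.855 ⇒ m = 220.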